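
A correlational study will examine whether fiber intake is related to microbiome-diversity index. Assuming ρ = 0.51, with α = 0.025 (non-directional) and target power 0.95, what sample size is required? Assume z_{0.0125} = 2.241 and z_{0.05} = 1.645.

Fisher's z: C = ½·ln((1+r)/(1−r)) = ½·ln(3.0816) = 0.5627.
n = ((z_{α/2} + z_β)/C)² + 3.
(2.241 + 1.645) / 0.5627 = 3.886 / 0.5627 = 6.906.
n = 6.906² + 3 = 47.69 + 3 = 50.7.
Round up.

n = 51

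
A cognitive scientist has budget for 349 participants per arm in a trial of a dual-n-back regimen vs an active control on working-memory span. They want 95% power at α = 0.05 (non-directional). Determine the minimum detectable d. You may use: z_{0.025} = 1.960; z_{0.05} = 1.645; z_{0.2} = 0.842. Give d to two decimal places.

d_min ≈ 0.27

For two independent groups of n = 349 each: d_min = (z_{α/2} + z_β)·√(2/n).
z-sum = 1.960 + 1.645 = 3.605.
d_min = 3.605 × √(2/349) = 3.605 × 0.0757 = 0.273.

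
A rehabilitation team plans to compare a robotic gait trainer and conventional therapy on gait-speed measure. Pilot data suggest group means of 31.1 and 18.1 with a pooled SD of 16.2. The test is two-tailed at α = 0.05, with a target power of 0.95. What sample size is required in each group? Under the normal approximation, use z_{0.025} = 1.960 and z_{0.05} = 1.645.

n = 41 per group

Cohen's d = |M₁ − M₂| / SD_pooled = |31.1 − 18.1| / 16.2 = 13.0 / 16.2 = 0.802.
For two independent groups with equal n: n = 2·((z_{α/2} + z_β) / d)².
z_{α/2} + z_β = 1.960 + 1.645 = 3.605.
n = 2 × (3.605 / 0.802)² = 2 × 4.495² = 2 × 20.21 = 40.4.
Round up to the next whole participant.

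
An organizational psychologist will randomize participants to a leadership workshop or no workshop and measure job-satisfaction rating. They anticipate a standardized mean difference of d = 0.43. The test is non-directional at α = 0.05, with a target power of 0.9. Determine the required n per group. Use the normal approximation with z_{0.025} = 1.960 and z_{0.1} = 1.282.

For two independent groups with equal n: n = 2·((z_{α/2} + z_β) / d)².
z_{α/2} + z_β = 1.960 + 1.282 = 3.242.
n = 2 × (3.242 / 0.43)² = 2 × 7.540² = 2 × 56.84 = 113.7.
Round up to the next whole participant.

n = 114 per group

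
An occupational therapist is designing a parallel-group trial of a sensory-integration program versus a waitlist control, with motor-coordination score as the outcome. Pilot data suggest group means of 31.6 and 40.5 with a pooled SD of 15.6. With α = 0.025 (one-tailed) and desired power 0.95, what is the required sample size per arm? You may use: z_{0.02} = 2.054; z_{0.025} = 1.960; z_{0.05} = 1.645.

Cohen's d = |M₁ − M₂| / SD_pooled = |31.6 − 40.5| / 15.6 = 8.9 / 15.6 = 0.571.
For two independent groups with equal n: n = 2·((z_{α} + z_β) / d)².
z_{α} + z_β = 1.960 + 1.645 = 3.605.
n = 2 × (3.605 / 0.571)² = 2 × 6.313² = 2 × 39.86 = 79.7.
Round up to the next whole participant.

n = 80 per group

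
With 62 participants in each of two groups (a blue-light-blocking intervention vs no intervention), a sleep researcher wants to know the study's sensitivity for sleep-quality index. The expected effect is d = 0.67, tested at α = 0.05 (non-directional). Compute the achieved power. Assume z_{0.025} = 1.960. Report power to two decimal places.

power ≈ 0.96

For two equal groups, power = Φ(d·√(n/2) − z_{α/2}).
d·√(n/2) = 0.67 × √(62/2) = 0.67 × 5.568 = 3.730.
z_β = 3.730 − 1.960 = 1.770.
Power = Φ(1.770) = 0.962.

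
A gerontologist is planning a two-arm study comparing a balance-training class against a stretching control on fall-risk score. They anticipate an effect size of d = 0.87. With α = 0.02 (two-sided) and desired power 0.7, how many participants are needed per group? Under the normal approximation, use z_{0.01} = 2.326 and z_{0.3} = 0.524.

n = 22 per group

For two independent groups with equal n: n = 2·((z_{α/2} + z_β) / d)².
z_{α/2} + z_β = 2.326 + 0.524 = 2.850.
n = 2 × (2.850 / 0.87)² = 2 × 3.276² = 2 × 10.73 = 21.5.
Round up to the next whole participant.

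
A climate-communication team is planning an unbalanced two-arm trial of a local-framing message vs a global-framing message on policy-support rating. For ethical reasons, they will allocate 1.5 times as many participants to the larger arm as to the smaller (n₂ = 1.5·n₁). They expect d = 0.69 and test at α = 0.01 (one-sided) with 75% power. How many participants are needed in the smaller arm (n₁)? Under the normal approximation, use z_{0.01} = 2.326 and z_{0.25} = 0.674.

n₁ = 32

With allocation ratio k = n₂/n₁ = 1.5, Var(x̄₁−x̄₂) = σ²(1/n₁ + 1/(k·n₁)) = σ²·(k+1)/(k·n₁).
So n₁ = (1 + 1/k)·((z_{α} + z_β)/d)² = 1.667 × (3.000/0.69)².
n₁ = 1.667 × 18.90 = 31.5.
Round up: n₁ = 32, giving n₂ = 1.5 × 32 = 48.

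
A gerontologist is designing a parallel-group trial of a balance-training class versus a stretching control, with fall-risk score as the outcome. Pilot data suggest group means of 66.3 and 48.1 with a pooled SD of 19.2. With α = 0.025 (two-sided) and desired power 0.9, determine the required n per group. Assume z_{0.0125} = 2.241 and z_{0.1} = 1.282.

n = 28 per group

Cohen's d = |M₁ − M₂| / SD_pooled = |66.3 − 48.1| / 19.2 = 18.2 / 19.2 = 0.948.
For two independent groups with equal n: n = 2·((z_{α/2} + z_β) / d)².
z_{α/2} + z_β = 2.241 + 1.282 = 3.523.
n = 2 × (3.523 / 0.948)² = 2 × 3.716² = 2 × 13.81 = 27.6.
Round up to the next whole participant.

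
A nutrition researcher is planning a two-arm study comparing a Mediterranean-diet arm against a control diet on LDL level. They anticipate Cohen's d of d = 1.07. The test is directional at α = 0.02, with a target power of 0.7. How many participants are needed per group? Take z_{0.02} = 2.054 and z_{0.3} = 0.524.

For two independent groups with equal n: n = 2·((z_{α} + z_β) / d)².
z_{α} + z_β = 2.054 + 0.524 = 2.578.
n = 2 × (2.578 / 1.07)² = 2 × 2.409² = 2 × 5.80 = 11.6.
Round up to the next whole participant.

n = 12 per group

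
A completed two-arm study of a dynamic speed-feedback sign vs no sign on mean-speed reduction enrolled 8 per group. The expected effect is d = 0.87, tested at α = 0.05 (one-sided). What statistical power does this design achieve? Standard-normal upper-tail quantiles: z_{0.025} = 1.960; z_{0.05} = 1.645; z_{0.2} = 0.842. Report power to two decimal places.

power ≈ 0.54

For two equal groups, power = Φ(d·√(n/2) − z_{α}).
d·√(n/2) = 0.87 × √(8/2) = 0.87 × 2.000 = 1.740.
z_β = 1.740 − 1.645 = 0.095.
Power = Φ(0.095) = 0.538.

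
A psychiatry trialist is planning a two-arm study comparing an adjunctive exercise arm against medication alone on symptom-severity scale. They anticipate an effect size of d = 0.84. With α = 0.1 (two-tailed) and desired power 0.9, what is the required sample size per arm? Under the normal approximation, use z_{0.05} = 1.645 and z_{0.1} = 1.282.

n = 25 per group

For two independent groups with equal n: n = 2·((z_{α/2} + z_β) / d)².
z_{α/2} + z_β = 1.645 + 1.282 = 2.927.
n = 2 × (2.927 / 0.84)² = 2 × 3.485² = 2 × 12.14 = 24.3.
Round up to the next whole participant.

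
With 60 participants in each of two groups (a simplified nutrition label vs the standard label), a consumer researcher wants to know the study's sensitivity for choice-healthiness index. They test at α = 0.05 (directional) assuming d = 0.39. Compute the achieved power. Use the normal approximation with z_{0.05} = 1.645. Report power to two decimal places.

power ≈ 0.69

For two equal groups, power = Φ(d·√(n/2) − z_{α}).
d·√(n/2) = 0.39 × √(60/2) = 0.39 × 5.477 = 2.136.
z_β = 2.136 − 1.645 = 0.491.
Power = Φ(0.491) = 0.688.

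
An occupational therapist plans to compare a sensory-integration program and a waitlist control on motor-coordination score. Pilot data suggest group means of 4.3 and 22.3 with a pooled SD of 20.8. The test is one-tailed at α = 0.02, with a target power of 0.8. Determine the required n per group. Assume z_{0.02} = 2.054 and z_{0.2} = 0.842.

Cohen's d = |M₁ − M₂| / SD_pooled = |4.3 − 22.3| / 20.8 = 18.0 / 20.8 = 0.865.
For two independent groups with equal n: n = 2·((z_{α} + z_β) / d)².
z_{α} + z_β = 2.054 + 0.842 = 2.896.
n = 2 × (2.896 / 0.865)² = 2 × 3.348² = 2 × 11.21 = 22.4.
Round up to the next whole participant.

n = 23 per group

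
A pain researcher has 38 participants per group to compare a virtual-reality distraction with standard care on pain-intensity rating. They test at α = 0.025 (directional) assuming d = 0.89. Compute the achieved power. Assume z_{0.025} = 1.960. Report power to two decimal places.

For two equal groups, power = Φ(d·√(n/2) − z_{α}).
d·√(n/2) = 0.89 × √(38/2) = 0.89 × 4.359 = 3.879.
z_β = 3.879 − 1.960 = 1.919.
Power = Φ(1.919) = 0.973.

power ≈ 0.97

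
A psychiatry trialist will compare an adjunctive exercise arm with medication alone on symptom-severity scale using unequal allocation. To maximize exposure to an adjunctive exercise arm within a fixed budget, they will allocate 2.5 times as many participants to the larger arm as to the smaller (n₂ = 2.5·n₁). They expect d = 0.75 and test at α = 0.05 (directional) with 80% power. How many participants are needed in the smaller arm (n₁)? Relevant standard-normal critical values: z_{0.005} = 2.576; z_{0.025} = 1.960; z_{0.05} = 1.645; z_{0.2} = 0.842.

With allocation ratio k = n₂/n₁ = 2.5, Var(x̄₁−x̄₂) = σ²(1/n₁ + 1/(k·n₁)) = σ²·(k+1)/(k·n₁).
So n₁ = (1 + 1/k)·((z_{α} + z_β)/d)² = 1.400 × (2.487/0.75)².
n₁ = 1.400 × 11.00 = 15.4.
Round up: n₁ = 16, giving n₂ = 2.5 × 16 = 40.

n₁ = 16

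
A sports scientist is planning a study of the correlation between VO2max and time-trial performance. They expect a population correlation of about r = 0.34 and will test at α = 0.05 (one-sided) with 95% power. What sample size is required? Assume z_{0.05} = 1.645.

Fisher's z: C = ½·ln((1+r)/(1−r)) = ½·ln(2.0303) = 0.3541.
n = ((z_{α} + z_β)/C)² + 3.
(1.645 + 1.645) / 0.3541 = 3.290 / 0.3541 = 9.291.
n = 9.291² + 3 = 86.33 + 3 = 89.3.
Round up.

n = 90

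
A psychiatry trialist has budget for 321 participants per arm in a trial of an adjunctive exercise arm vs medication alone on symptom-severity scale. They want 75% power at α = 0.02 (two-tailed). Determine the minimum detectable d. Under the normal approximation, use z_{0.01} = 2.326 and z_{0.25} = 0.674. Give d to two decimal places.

d_min ≈ 0.24

For two independent groups of n = 321 each: d_min = (z_{α/2} + z_β)·√(2/n).
z-sum = 2.326 + 0.674 = 3.000.
d_min = 3.000 × √(2/321) = 3.000 × 0.0789 = 0.237.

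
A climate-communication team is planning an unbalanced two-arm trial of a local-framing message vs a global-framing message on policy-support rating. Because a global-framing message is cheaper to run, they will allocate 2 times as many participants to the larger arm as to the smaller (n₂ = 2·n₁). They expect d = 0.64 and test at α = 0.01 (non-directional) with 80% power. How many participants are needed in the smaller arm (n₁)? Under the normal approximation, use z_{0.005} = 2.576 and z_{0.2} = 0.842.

With allocation ratio k = n₂/n₁ = 2, Var(x̄₁−x̄₂) = σ²(1/n₁ + 1/(k·n₁)) = σ²·(k+1)/(k·n₁).
So n₁ = (1 + 1/k)·((z_{α/2} + z_β)/d)² = 1.500 × (3.418/0.64)².
n₁ = 1.500 × 28.52 = 42.8.
Round up: n₁ = 43, giving n₂ = 2 × 43 = 86.

n₁ = 43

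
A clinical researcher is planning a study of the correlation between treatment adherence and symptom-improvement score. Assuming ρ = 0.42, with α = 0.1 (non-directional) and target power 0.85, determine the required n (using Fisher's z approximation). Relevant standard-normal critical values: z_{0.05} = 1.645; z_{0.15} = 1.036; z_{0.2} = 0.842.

n = 39

Fisher's z: C = ½·ln((1+r)/(1−r)) = ½·ln(2.4483) = 0.4477.
n = ((z_{α/2} + z_β)/C)² + 3.
(1.645 + 1.036) / 0.4477 = 2.681 / 0.4477 = 5.988.
n = 5.988² + 3 = 35.86 + 3 = 38.9.
Round up.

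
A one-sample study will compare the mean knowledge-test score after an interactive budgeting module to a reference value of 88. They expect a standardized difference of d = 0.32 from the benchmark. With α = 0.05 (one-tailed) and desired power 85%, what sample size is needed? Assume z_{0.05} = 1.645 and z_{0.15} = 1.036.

n = 71

For a one-sample test: n = ((z_{α} + z_β) / d)².
z_{α} + z_β = 1.645 + 1.036 = 2.681.
n = (2.681 / 0.32)² = 8.378² = 70.19.
Round up.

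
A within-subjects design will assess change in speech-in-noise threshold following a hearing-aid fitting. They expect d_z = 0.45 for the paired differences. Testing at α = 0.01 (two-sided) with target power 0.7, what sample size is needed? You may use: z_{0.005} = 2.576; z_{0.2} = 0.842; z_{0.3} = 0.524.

For a paired (one-sample on differences) test: n = ((z_{α/2} + z_β) / d)².
z_{α/2} + z_β = 2.576 + 0.524 = 3.100.
n = (3.100 / 0.45)² = 6.889² = 47.46.
Round up.

n = 48 pairs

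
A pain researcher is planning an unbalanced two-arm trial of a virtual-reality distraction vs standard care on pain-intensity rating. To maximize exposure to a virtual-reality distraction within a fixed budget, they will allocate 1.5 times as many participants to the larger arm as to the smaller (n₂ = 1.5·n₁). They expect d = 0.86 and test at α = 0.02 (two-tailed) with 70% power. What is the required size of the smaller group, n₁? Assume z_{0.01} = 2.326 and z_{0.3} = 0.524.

n₁ = 19

With allocation ratio k = n₂/n₁ = 1.5, Var(x̄₁−x̄₂) = σ²(1/n₁ + 1/(k·n₁)) = σ²·(k+1)/(k·n₁).
So n₁ = (1 + 1/k)·((z_{α/2} + z_β)/d)² = 1.667 × (2.850/0.86)².
n₁ = 1.667 × 10.98 = 18.3.
Round up: n₁ = 19, giving n₂ = ⌈1.5 × 19⌉ = ⌈28.5⌉ = 29.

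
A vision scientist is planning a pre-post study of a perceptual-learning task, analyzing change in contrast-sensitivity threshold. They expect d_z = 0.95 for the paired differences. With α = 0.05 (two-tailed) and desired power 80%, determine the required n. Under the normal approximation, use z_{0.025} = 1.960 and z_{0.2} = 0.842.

For a paired (one-sample on differences) test: n = ((z_{α/2} + z_β) / d)².
z_{α/2} + z_β = 1.960 + 0.842 = 2.802.
n = (2.802 / 0.95)² = 2.949² = 8.70.
Round up.

n = 9 pairs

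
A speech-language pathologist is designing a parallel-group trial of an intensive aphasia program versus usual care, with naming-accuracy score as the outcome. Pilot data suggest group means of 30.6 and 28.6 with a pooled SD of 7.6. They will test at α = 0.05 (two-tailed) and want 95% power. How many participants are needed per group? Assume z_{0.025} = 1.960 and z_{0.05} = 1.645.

Cohen's d = |M₁ − M₂| / SD_pooled = |30.6 − 28.6| / 7.6 = 2.0 / 7.6 = 0.263.
For two independent groups with equal n: n = 2·((z_{α/2} + z_β) / d)².
z_{α/2} + z_β = 1.960 + 1.645 = 3.605.
n = 2 × (3.605 / 0.263)² = 2 × 13.707² = 2 × 187.89 = 375.8.
Round up to the next whole participant.

n = 376 per group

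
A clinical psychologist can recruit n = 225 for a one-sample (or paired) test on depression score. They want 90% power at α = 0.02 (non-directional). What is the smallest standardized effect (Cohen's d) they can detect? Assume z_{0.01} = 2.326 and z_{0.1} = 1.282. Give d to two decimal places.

For a single sample (or paired design) of n = 225: d_min = (z_{α/2} + z_β)/√n.
z-sum = 2.326 + 1.282 = 3.608.
d_min = 3.608 / √225 = 3.608 / 15.000 = 0.241.

d_min ≈ 0.24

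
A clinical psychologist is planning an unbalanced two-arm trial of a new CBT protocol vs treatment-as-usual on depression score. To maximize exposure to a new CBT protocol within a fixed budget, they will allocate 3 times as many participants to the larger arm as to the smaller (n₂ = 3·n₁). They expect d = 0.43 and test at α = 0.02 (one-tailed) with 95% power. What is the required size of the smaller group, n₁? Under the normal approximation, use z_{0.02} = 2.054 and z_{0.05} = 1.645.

With allocation ratio k = n₂/n₁ = 3, Var(x̄₁−x̄₂) = σ²(1/n₁ + 1/(k·n₁)) = σ²·(k+1)/(k·n₁).
So n₁ = (1 + 1/k)·((z_{α} + z_β)/d)² = 1.333 × (3.699/0.43)².
n₁ = 1.333 × 74.00 = 98.7.
Round up: n₁ = 99, giving n₂ = 3 × 99 = 297.

n₁ = 99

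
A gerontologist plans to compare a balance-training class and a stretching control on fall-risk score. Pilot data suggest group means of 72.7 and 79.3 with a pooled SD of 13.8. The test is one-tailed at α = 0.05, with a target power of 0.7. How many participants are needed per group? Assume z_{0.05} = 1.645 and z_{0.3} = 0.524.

n = 42 per group

Cohen's d = |M₁ − M₂| / SD_pooled = |72.7 − 79.3| / 13.8 = 6.6 / 13.8 = 0.478.
For two independent groups with equal n: n = 2·((z_{α} + z_β) / d)².
z_{α} + z_β = 1.645 + 0.524 = 2.169.
n = 2 × (2.169 / 0.478)² = 2 × 4.538² = 2 × 20.59 = 41.2.
Round up to the next whole participant.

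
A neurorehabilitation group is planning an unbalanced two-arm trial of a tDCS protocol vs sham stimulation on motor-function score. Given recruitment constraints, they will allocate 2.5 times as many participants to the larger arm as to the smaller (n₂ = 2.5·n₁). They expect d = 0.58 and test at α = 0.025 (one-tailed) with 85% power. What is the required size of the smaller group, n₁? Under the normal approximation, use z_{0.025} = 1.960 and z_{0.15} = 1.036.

n₁ = 38

With allocation ratio k = n₂/n₁ = 2.5, Var(x̄₁−x̄₂) = σ²(1/n₁ + 1/(k·n₁)) = σ²·(k+1)/(k·n₁).
So n₁ = (1 + 1/k)·((z_{α} + z_β)/d)² = 1.400 × (2.996/0.58)².
n₁ = 1.400 × 26.68 = 37.4.
Round up: n₁ = 38, giving n₂ = 2.5 × 38 = 95.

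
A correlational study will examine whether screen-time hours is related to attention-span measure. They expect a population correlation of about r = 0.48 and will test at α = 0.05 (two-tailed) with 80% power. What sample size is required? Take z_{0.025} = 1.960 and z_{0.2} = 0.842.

Fisher's z: C = ½·ln((1+r)/(1−r)) = ½·ln(2.8462) = 0.5230.
n = ((z_{α/2} + z_β)/C)² + 3.
(1.960 + 0.842) / 0.5230 = 2.802 / 0.5230 = 5.358.
n = 5.358² + 3 = 28.70 + 3 = 31.7.
Round up.

n = 32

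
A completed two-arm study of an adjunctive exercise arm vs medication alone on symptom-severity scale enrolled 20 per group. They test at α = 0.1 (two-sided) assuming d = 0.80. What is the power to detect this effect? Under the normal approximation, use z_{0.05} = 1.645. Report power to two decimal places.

power ≈ 0.81

For two equal groups, power = Φ(d·√(n/2) − z_{α/2}).
d·√(n/2) = 0.80 × √(20/2) = 0.80 × 3.162 = 2.530.
z_β = 2.530 − 1.645 = 0.885.
Power = Φ(0.885) = 0.812.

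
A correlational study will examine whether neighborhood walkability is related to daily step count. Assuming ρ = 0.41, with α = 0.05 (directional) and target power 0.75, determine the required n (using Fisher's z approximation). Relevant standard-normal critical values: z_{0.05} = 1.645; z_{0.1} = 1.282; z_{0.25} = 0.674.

Fisher's z: C = ½·ln((1+r)/(1−r)) = ½·ln(2.3898) = 0.4356.
n = ((z_{α} + z_β)/C)² + 3.
(1.645 + 0.674) / 0.4356 = 2.319 / 0.4356 = 5.324.
n = 5.324² + 3 = 28.34 + 3 = 31.3.
Round up.

n = 32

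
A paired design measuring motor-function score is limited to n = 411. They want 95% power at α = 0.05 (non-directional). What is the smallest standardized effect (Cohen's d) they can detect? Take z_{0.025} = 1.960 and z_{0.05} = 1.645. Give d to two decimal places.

d_min ≈ 0.18

For a single sample (or paired design) of n = 411: d_min = (z_{α/2} + z_β)/√n.
z-sum = 1.960 + 1.645 = 3.605.
d_min = 3.605 / √411 = 3.605 / 20.273 = 0.178.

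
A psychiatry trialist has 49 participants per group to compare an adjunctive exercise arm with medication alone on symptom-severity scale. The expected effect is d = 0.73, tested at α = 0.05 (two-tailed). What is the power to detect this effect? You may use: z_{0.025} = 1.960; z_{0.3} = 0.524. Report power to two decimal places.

power ≈ 0.95

For two equal groups, power = Φ(d·√(n/2) − z_{α/2}).
d·√(n/2) = 0.73 × √(49/2) = 0.73 × 4.950 = 3.613.
z_β = 3.613 − 1.960 = 1.653.
Power = Φ(1.653) = 0.951.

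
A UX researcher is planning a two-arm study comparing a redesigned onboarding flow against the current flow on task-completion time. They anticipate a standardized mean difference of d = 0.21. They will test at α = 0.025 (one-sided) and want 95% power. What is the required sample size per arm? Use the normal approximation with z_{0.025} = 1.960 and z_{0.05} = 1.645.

For two independent groups with equal n: n = 2·((z_{α} + z_β) / d)².
z_{α} + z_β = 1.960 + 1.645 = 3.605.
n = 2 × (3.605 / 0.21)² = 2 × 17.167² = 2 × 294.69 = 589.4.
Round up to the next whole participant.

n = 590 per group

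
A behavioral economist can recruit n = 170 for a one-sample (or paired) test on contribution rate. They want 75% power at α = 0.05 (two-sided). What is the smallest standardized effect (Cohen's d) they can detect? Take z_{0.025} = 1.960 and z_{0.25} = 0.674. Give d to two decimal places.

d_min ≈ 0.20

For a single sample (or paired design) of n = 170: d_min = (z_{α/2} + z_β)/√n.
z-sum = 1.960 + 0.674 = 2.634.
d_min = 2.634 / √170 = 2.634 / 13.038 = 0.202.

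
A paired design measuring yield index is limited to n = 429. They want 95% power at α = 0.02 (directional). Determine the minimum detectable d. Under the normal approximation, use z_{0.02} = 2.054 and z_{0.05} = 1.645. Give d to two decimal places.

For a single sample (or paired design) of n = 429: d_min = (z_{α} + z_β)/√n.
z-sum = 2.054 + 1.645 = 3.699.
d_min = 3.699 / √429 = 3.699 / 20.712 = 0.179.

d_min ≈ 0.18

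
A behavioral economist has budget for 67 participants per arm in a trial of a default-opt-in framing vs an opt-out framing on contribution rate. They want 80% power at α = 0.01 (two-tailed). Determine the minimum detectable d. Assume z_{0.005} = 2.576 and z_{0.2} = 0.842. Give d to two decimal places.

For two independent groups of n = 67 each: d_min = (z_{α/2} + z_β)·√(2/n).
z-sum = 2.576 + 0.842 = 3.418.
d_min = 3.418 × √(2/67) = 3.418 × 0.1728 = 0.591.

d_min ≈ 0.59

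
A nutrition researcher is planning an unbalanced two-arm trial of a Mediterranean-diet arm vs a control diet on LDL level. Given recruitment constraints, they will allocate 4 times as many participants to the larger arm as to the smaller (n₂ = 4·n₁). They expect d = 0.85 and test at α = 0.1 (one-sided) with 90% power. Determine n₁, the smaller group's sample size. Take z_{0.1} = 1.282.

With allocation ratio k = n₂/n₁ = 4, Var(x̄₁−x̄₂) = σ²(1/n₁ + 1/(k·n₁)) = σ²·(k+1)/(k·n₁).
So n₁ = (1 + 1/k)·((z_{α} + z_β)/d)² = 1.250 × (2.564/0.85)².
n₁ = 1.250 × 9.10 = 11.4.
Round up: n₁ = 12, giving n₂ = 4 × 12 = 48.

n₁ = 12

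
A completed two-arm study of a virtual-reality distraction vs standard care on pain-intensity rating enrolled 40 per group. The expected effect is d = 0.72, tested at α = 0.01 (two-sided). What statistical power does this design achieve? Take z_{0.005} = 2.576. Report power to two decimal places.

For two equal groups, power = Φ(d·√(n/2) − z_{α/2}).
d·√(n/2) = 0.72 × √(40/2) = 0.72 × 4.472 = 3.220.
z_β = 3.220 − 2.576 = 0.644.
Power = Φ(0.644) = 0.740.

power ≈ 0.74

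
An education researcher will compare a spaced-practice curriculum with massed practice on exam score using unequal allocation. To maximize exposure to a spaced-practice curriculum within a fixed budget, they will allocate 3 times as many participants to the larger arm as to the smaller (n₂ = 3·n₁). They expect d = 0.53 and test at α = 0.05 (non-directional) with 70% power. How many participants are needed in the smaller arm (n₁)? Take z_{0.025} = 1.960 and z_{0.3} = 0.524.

With allocation ratio k = n₂/n₁ = 3, Var(x̄₁−x̄₂) = σ²(1/n₁ + 1/(k·n₁)) = σ²·(k+1)/(k·n₁).
So n₁ = (1 + 1/k)·((z_{α/2} + z_β)/d)² = 1.333 × (2.484/0.53)².
n₁ = 1.333 × 21.97 = 29.3.
Round up: n₁ = 30, giving n₂ = 3 × 30 = 90.

n₁ = 30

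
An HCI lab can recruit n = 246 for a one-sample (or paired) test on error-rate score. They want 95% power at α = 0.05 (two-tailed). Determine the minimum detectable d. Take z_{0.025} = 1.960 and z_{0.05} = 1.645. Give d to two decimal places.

For a single sample (or paired design) of n = 246: d_min = (z_{α/2} + z_β)/√n.
z-sum = 1.960 + 1.645 = 3.605.
d_min = 3.605 / √246 = 3.605 / 15.684 = 0.230.

d_min ≈ 0.23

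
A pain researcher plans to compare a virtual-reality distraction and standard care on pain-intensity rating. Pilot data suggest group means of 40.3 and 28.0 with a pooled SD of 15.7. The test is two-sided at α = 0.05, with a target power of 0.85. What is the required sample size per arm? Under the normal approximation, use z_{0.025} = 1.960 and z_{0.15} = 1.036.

n = 30 per group

Cohen's d = |M₁ − M₂| / SD_pooled = |40.3 − 28.0| / 15.7 = 12.3 / 15.7 = 0.783.
For two independent groups with equal n: n = 2·((z_{α/2} + z_β) / d)².
z_{α/2} + z_β = 1.960 + 1.036 = 2.996.
n = 2 × (2.996 / 0.783)² = 2 × 3.826² = 2 × 14.64 = 29.3.
Round up to the next whole participant.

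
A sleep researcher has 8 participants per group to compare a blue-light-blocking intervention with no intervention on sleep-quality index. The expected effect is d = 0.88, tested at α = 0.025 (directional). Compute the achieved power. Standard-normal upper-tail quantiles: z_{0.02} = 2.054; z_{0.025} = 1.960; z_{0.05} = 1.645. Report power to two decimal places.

For two equal groups, power = Φ(d·√(n/2) − z_{α}).
d·√(n/2) = 0.88 × √(8/2) = 0.88 × 2.000 = 1.760.
z_β = 1.760 − 1.960 = -0.200.
Power = Φ(-0.200) = 0.421.

power ≈ 0.42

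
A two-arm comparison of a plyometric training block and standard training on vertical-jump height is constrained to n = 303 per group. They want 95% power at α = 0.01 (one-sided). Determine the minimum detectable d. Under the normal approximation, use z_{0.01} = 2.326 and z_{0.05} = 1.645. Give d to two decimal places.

For two independent groups of n = 303 each: d_min = (z_{α} + z_β)·√(2/n).
z-sum = 2.326 + 1.645 = 3.971.
d_min = 3.971 × √(2/303) = 3.971 × 0.0812 = 0.323.

d_min ≈ 0.32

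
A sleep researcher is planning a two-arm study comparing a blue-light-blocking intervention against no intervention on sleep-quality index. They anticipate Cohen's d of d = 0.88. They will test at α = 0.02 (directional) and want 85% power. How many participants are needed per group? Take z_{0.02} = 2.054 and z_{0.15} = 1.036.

n = 25 per group

For two independent groups with equal n: n = 2·((z_{α} + z_β) / d)².
z_{α} + z_β = 2.054 + 1.036 = 3.090.
n = 2 × (3.090 / 0.88)² = 2 × 3.511² = 2 × 12.33 = 24.7.
Round up to the next whole participant.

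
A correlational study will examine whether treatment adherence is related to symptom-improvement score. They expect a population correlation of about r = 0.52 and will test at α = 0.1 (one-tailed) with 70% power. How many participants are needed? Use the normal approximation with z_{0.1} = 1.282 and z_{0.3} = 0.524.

n = 13

Fisher's z: C = ½·ln((1+r)/(1−r)) = ½·ln(3.1667) = 0.5763.
n = ((z_{α} + z_β)/C)² + 3.
(1.282 + 0.524) / 0.5763 = 1.806 / 0.5763 = 3.134.
n = 3.134² + 3 = 9.82 + 3 = 12.8.
Round up.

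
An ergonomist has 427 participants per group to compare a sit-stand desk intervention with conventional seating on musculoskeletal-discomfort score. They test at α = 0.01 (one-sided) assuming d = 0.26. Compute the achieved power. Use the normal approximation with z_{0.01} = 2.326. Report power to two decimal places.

power ≈ 0.93

For two equal groups, power = Φ(d·√(n/2) − z_{α}).
d·√(n/2) = 0.26 × √(427/2) = 0.26 × 14.612 = 3.799.
z_β = 3.799 − 2.326 = 1.473.
Power = Φ(1.473) = 0.930.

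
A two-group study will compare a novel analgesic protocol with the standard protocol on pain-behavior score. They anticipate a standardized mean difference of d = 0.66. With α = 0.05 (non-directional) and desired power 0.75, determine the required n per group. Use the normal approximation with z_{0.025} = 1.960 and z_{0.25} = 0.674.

n = 32 per group

For two independent groups with equal n: n = 2·((z_{α/2} + z_β) / d)².
z_{α/2} + z_β = 1.960 + 0.674 = 2.634.
n = 2 × (2.634 / 0.66)² = 2 × 3.991² = 2 × 15.93 = 31.9.
Round up to the next whole participant.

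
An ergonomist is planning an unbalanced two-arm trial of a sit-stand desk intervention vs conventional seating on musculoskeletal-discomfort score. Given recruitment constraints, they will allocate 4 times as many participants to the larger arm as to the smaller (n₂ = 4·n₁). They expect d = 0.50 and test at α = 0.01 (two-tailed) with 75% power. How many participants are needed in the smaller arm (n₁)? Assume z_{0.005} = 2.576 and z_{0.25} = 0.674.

n₁ = 53

With allocation ratio k = n₂/n₁ = 4, Var(x̄₁−x̄₂) = σ²(1/n₁ + 1/(k·n₁)) = σ²·(k+1)/(k·n₁).
So n₁ = (1 + 1/k)·((z_{α/2} + z_β)/d)² = 1.250 × (3.250/0.50)².
n₁ = 1.250 × 42.25 = 52.8.
Round up: n₁ = 53, giving n₂ = 4 × 53 = 212.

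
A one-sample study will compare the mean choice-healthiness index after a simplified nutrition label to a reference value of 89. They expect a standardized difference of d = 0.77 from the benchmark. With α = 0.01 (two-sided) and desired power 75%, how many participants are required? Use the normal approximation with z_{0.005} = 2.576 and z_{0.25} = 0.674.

For a one-sample test: n = ((z_{α/2} + z_β) / d)².
z_{α/2} + z_β = 2.576 + 0.674 = 3.250.
n = (3.250 / 0.77)² = 4.221² = 17.81.
Round up.

n = 18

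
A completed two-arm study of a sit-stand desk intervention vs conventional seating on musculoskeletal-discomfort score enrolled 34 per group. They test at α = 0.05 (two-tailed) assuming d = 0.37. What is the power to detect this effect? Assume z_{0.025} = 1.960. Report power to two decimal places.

power ≈ 0.33

For two equal groups, power = Φ(d·√(n/2) − z_{α/2}).
d·√(n/2) = 0.37 × √(34/2) = 0.37 × 4.123 = 1.526.
z_β = 1.526 − 1.960 = -0.434.
Power = Φ(-0.434) = 0.332.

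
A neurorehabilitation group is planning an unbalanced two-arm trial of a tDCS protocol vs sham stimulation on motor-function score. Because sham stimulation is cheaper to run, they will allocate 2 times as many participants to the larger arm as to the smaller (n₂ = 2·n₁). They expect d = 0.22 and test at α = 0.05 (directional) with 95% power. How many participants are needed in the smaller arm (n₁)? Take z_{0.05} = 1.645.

With allocation ratio k = n₂/n₁ = 2, Var(x̄₁−x̄₂) = σ²(1/n₁ + 1/(k·n₁)) = σ²·(k+1)/(k·n₁).
So n₁ = (1 + 1/k)·((z_{α} + z_β)/d)² = 1.500 × (3.290/0.22)².
n₁ = 1.500 × 223.64 = 335.5.
Round up: n₁ = 336, giving n₂ = 2 × 336 = 672.

n₁ = 336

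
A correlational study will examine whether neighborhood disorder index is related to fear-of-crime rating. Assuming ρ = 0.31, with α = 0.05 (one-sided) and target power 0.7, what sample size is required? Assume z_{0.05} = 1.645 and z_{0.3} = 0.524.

Fisher's z: C = ½·ln((1+r)/(1−r)) = ½·ln(1.8986) = 0.3205.
n = ((z_{α} + z_β)/C)² + 3.
(1.645 + 0.524) / 0.3205 = 2.169 / 0.3205 = 6.768.
n = 6.768² + 3 = 45.80 + 3 = 48.8.
Round up.

n = 49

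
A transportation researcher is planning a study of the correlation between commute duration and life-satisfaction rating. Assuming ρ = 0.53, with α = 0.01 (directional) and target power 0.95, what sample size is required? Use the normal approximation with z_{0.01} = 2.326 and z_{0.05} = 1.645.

n = 49

Fisher's z: C = ½·ln((1+r)/(1−r)) = ½·ln(3.2553) = 0.5901.
n = ((z_{α} + z_β)/C)² + 3.
(2.326 + 1.645) / 0.5901 = 3.971 / 0.5901 = 6.729.
n = 6.729² + 3 = 45.28 + 3 = 48.3.
Round up.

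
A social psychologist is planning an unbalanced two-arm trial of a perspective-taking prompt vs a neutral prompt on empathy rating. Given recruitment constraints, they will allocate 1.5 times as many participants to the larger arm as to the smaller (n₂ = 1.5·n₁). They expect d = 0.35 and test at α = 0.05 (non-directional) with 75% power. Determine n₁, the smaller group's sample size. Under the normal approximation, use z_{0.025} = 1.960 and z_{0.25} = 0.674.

With allocation ratio k = n₂/n₁ = 1.5, Var(x̄₁−x̄₂) = σ²(1/n₁ + 1/(k·n₁)) = σ²·(k+1)/(k·n₁).
So n₁ = (1 + 1/k)·((z_{α/2} + z_β)/d)² = 1.667 × (2.634/0.35)².
n₁ = 1.667 × 56.64 = 94.4.
Round up: n₁ = 95, giving n₂ = ⌈1.5 × 95⌉ = ⌈142.5⌉ = 143.

n₁ = 95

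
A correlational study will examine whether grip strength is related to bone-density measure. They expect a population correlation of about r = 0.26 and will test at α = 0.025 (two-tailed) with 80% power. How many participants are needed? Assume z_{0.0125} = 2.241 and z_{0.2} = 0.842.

Fisher's z: C = ½·ln((1+r)/(1−r)) = ½·ln(1.7027) = 0.2661.
n = ((z_{α/2} + z_β)/C)² + 3.
(2.241 + 0.842) / 0.2661 = 3.083 / 0.2661 = 11.586.
n = 11.586² + 3 = 134.23 + 3 = 137.2.
Round up.

n = 138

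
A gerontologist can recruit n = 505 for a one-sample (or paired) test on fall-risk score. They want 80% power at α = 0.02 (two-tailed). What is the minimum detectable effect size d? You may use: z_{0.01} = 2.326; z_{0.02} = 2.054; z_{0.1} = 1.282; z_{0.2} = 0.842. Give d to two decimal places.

For a single sample (or paired design) of n = 505: d_min = (z_{α/2} + z_β)/√n.
z-sum = 2.326 + 0.842 = 3.168.
d_min = 3.168 / √505 = 3.168 / 22.472 = 0.141.

d_min ≈ 0.14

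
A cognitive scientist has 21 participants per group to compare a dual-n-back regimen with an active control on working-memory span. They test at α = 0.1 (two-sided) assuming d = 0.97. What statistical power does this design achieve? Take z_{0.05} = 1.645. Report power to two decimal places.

power ≈ 0.93

For two equal groups, power = Φ(d·√(n/2) − z_{α/2}).
d·√(n/2) = 0.97 × √(21/2) = 0.97 × 3.240 = 3.143.
z_β = 3.143 − 1.645 = 1.498.
Power = Φ(1.498) = 0.933.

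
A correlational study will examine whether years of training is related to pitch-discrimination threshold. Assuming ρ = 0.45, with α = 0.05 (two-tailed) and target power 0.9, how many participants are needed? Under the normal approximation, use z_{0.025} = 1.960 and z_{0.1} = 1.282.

Fisher's z: C = ½·ln((1+r)/(1−r)) = ½·ln(2.6364) = 0.4847.
n = ((z_{α/2} + z_β)/C)² + 3.
(1.960 + 1.282) / 0.4847 = 3.242 / 0.4847 = 6.689.
n = 6.689² + 3 = 44.74 + 3 = 47.7.
Round up.

n = 48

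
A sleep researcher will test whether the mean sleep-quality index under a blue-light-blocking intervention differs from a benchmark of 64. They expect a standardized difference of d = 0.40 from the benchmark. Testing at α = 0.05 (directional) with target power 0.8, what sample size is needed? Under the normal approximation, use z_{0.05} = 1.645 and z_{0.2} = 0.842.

For a one-sample test: n = ((z_{α} + z_β) / d)².
z_{α} + z_β = 1.645 + 0.842 = 2.487.
n = (2.487 / 0.40)² = 6.218² = 38.66.
Round up.

n = 39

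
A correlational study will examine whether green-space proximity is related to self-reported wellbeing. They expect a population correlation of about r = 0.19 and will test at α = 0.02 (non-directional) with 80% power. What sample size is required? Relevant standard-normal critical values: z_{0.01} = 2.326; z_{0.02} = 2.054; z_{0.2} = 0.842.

n = 275

Fisher's z: C = ½·ln((1+r)/(1−r)) = ½·ln(1.4691) = 0.1923.
n = ((z_{α/2} + z_β)/C)² + 3.
(2.326 + 0.842) / 0.1923 = 3.168 / 0.1923 = 16.474.
n = 16.474² + 3 = 271.40 + 3 = 274.4.
Round up.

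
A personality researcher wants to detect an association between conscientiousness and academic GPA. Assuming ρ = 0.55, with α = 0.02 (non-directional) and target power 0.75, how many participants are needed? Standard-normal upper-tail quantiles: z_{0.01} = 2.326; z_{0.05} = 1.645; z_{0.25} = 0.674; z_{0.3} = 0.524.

Fisher's z: C = ½·ln((1+r)/(1−r)) = ½·ln(3.4444) = 0.6184.
n = ((z_{α/2} + z_β)/C)² + 3.
(2.326 + 0.674) / 0.6184 = 3.000 / 0.6184 = 4.851.
n = 4.851² + 3 = 23.53 + 3 = 26.5.
Round up.

n = 27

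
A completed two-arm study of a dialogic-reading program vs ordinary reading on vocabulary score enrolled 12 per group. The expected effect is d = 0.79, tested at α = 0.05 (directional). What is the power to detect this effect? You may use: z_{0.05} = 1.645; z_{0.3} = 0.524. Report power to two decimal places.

power ≈ 0.61

For two equal groups, power = Φ(d·√(n/2) − z_{α}).
d·√(n/2) = 0.79 × √(12/2) = 0.79 × 2.449 = 1.935.
z_β = 1.935 − 1.645 = 0.290.
Power = Φ(0.290) = 0.614.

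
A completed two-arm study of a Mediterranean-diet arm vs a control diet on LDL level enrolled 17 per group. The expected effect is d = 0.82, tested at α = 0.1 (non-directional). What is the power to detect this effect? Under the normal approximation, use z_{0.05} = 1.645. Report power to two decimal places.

power ≈ 0.77

For two equal groups, power = Φ(d·√(n/2) − z_{α/2}).
d·√(n/2) = 0.82 × √(17/2) = 0.82 × 2.915 = 2.391.
z_β = 2.391 − 1.645 = 0.746.
Power = Φ(0.746) = 0.772.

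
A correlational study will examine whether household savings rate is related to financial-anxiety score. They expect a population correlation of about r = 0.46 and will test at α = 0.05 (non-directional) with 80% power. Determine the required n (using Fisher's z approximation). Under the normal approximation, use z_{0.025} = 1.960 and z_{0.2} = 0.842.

Fisher's z: C = ½·ln((1+r)/(1−r)) = ½·ln(2.7037) = 0.4973.
n = ((z_{α/2} + z_β)/C)² + 3.
(1.960 + 0.842) / 0.4973 = 2.802 / 0.4973 = 5.634.
n = 5.634² + 3 = 31.75 + 3 = 34.7.
Round up.

n = 35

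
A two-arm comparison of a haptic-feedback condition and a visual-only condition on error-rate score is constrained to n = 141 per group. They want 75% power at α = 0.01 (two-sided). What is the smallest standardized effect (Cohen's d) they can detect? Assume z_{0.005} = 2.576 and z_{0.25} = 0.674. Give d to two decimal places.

d_min ≈ 0.39

For two independent groups of n = 141 each: d_min = (z_{α/2} + z_β)·√(2/n).
z-sum = 2.576 + 0.674 = 3.250.
d_min = 3.250 × √(2/141) = 3.250 × 0.1191 = 0.387.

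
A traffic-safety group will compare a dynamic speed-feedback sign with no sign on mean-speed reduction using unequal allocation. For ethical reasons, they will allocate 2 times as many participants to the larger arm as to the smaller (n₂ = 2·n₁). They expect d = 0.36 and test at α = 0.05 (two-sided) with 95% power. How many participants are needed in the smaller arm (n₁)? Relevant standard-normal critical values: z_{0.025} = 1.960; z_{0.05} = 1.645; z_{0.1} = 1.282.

n₁ = 151

With allocation ratio k = n₂/n₁ = 2, Var(x̄₁−x̄₂) = σ²(1/n₁ + 1/(k·n₁)) = σ²·(k+1)/(k·n₁).
So n₁ = (1 + 1/k)·((z_{α/2} + z_β)/d)² = 1.500 × (3.605/0.36)².
n₁ = 1.500 × 100.28 = 150.4.
Round up: n₁ = 151, giving n₂ = 2 × 151 = 302.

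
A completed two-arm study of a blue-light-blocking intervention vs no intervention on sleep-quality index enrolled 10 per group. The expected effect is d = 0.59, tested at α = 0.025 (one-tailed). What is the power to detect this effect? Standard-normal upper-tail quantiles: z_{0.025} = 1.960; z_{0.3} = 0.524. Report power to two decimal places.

power ≈ 0.26

For two equal groups, power = Φ(d·√(n/2) − z_{α}).
d·√(n/2) = 0.59 × √(10/2) = 0.59 × 2.236 = 1.319.
z_β = 1.319 − 1.960 = -0.641.
Power = Φ(-0.641) = 0.261.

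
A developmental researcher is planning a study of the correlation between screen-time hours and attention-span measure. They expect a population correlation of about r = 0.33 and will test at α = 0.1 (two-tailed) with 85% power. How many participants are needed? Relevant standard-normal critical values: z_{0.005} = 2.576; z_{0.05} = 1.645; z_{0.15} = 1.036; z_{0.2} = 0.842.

Fisher's z: C = ½·ln((1+r)/(1−r)) = ½·ln(1.9851) = 0.3428.
n = ((z_{α/2} + z_β)/C)² + 3.
(1.645 + 1.036) / 0.3428 = 2.681 / 0.3428 = 7.821.
n = 7.821² + 3 = 61.17 + 3 = 64.2.
Round up.

n = 65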